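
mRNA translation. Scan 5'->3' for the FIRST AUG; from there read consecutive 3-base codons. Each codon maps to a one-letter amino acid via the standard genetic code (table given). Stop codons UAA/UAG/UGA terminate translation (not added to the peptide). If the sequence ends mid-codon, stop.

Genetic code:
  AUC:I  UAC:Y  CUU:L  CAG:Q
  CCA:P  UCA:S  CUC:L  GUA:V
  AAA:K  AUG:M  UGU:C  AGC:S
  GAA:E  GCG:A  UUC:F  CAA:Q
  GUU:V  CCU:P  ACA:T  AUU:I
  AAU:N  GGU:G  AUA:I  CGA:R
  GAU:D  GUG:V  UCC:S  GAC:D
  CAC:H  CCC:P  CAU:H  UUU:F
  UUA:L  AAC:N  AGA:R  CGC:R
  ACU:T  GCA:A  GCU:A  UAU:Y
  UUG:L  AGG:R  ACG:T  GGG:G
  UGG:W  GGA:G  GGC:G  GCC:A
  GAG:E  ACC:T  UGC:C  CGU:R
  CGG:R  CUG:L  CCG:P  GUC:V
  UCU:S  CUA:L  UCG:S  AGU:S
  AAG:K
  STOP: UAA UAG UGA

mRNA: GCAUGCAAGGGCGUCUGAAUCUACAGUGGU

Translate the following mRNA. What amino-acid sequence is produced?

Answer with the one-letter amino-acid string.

Answer: MQGRLNLQW

Derivation:
start AUG at pos 2
pos 2: AUG -> M; peptide=M
pos 5: CAA -> Q; peptide=MQ
pos 8: GGG -> G; peptide=MQG
pos 11: CGU -> R; peptide=MQGR
pos 14: CUG -> L; peptide=MQGRL
pos 17: AAU -> N; peptide=MQGRLN
pos 20: CUA -> L; peptide=MQGRLNL
pos 23: CAG -> Q; peptide=MQGRLNLQ
pos 26: UGG -> W; peptide=MQGRLNLQW
pos 29: only 1 nt remain (<3), stop (end of mRNA)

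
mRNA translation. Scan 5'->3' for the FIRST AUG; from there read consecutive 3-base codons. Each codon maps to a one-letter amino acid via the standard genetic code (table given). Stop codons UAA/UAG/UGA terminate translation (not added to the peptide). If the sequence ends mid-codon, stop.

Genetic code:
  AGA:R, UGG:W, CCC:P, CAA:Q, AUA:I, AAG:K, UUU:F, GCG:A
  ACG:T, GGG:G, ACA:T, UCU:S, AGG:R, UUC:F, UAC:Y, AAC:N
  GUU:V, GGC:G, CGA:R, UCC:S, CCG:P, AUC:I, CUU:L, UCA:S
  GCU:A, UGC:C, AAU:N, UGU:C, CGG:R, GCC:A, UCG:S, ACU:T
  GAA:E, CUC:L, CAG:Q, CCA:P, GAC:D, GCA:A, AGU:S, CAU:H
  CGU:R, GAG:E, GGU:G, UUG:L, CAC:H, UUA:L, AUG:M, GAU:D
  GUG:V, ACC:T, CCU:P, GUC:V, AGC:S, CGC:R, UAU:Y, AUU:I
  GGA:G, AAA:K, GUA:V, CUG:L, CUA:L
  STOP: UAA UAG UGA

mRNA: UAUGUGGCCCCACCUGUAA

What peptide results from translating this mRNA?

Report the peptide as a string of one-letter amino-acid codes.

Answer: MWPHL

Derivation:
start AUG at pos 1
pos 1: AUG -> M; peptide=M
pos 4: UGG -> W; peptide=MW
pos 7: CCC -> P; peptide=MWP
pos 10: CAC -> H; peptide=MWPH
pos 13: CUG -> L; peptide=MWPHL
pos 16: UAA -> STOP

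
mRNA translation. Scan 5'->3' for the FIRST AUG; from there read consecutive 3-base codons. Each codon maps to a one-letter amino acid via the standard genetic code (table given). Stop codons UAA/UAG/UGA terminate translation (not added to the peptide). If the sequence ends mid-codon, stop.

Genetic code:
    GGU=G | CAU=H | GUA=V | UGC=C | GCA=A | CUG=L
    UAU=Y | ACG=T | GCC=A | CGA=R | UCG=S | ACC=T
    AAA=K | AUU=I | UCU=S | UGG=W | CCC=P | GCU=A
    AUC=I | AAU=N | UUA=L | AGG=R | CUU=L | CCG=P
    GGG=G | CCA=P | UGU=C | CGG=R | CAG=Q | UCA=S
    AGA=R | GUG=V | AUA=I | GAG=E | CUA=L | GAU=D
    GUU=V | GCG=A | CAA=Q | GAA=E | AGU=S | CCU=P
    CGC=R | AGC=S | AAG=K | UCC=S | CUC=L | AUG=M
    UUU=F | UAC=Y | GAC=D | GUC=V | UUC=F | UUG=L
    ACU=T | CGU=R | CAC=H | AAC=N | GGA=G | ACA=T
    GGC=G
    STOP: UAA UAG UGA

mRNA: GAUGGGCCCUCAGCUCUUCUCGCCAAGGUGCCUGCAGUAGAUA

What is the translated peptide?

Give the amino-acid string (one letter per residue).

start AUG at pos 1
pos 1: AUG -> M; peptide=M
pos 4: GGC -> G; peptide=MG
pos 7: CCU -> P; peptide=MGP
pos 10: CAG -> Q; peptide=MGPQ
pos 13: CUC -> L; peptide=MGPQL
pos 16: UUC -> F; peptide=MGPQLF
pos 19: UCG -> S; peptide=MGPQLFS
pos 22: CCA -> P; peptide=MGPQLFSP
pos 25: AGG -> R; peptide=MGPQLFSPR
pos 28: UGC -> C; peptide=MGPQLFSPRC
pos 31: CUG -> L; peptide=MGPQLFSPRCL
pos 34: CAG -> Q; peptide=MGPQLFSPRCLQ
pos 37: UAG -> STOP

Answer: MGPQLFSPRCLQ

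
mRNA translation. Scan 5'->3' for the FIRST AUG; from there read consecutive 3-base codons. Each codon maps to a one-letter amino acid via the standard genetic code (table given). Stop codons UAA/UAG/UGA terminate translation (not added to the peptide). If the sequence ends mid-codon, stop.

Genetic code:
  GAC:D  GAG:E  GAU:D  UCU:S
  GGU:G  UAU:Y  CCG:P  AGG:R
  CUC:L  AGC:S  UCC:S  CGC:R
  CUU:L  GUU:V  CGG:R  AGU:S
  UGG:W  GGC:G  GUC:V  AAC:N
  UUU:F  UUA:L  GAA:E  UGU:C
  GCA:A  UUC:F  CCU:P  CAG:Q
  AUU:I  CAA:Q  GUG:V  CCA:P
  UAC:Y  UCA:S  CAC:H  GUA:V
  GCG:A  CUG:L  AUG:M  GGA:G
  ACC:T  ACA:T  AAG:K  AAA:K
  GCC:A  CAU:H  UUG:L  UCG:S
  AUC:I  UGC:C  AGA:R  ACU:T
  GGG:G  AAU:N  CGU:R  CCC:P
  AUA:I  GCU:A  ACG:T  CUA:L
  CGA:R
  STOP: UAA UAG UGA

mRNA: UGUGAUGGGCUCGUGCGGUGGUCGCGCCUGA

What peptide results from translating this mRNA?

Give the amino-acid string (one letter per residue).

Answer: MGSCGGRA

Derivation:
start AUG at pos 4
pos 4: AUG -> M; peptide=M
pos 7: GGC -> G; peptide=MG
pos 10: UCG -> S; peptide=MGS
pos 13: UGC -> C; peptide=MGSC
pos 16: GGU -> G; peptide=MGSCG
pos 19: GGU -> G; peptide=MGSCGG
pos 22: CGC -> R; peptide=MGSCGGR
pos 25: GCC -> A; peptide=MGSCGGRA
pos 28: UGA -> STOP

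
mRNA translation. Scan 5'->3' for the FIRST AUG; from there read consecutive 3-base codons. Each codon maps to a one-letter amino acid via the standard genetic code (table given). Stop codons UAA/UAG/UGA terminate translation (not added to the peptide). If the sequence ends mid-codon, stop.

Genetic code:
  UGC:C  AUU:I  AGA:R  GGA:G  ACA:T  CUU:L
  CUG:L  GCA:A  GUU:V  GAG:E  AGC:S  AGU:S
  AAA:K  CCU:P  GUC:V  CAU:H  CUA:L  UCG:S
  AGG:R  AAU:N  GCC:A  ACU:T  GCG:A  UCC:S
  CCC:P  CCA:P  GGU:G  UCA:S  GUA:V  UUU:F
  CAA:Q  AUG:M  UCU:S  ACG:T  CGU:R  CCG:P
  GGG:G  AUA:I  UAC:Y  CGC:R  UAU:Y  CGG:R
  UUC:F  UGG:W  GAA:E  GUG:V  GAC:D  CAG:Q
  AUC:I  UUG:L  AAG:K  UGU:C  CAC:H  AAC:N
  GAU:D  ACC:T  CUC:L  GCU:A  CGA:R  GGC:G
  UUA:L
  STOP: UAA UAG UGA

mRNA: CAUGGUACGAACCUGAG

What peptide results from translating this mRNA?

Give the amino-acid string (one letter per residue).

Answer: MVRT

Derivation:
start AUG at pos 1
pos 1: AUG -> M; peptide=M
pos 4: GUA -> V; peptide=MV
pos 7: CGA -> R; peptide=MVR
pos 10: ACC -> T; peptide=MVRT
pos 13: UGA -> STOP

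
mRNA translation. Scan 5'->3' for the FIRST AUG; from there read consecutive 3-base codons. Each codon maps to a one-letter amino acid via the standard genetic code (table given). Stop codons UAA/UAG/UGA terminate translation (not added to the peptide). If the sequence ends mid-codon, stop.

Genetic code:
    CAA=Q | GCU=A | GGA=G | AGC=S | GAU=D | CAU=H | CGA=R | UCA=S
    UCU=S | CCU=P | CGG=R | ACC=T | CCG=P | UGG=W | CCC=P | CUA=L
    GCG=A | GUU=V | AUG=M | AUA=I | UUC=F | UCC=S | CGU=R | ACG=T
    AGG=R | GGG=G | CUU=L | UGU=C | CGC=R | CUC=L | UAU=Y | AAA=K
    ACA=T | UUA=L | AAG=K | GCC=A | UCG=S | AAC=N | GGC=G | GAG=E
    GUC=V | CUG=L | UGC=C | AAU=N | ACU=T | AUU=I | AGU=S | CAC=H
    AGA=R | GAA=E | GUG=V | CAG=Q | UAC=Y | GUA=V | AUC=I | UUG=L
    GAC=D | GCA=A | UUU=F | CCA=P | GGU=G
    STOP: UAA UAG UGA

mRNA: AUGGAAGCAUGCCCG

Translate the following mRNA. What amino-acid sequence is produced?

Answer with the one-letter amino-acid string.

start AUG at pos 0
pos 0: AUG -> M; peptide=M
pos 3: GAA -> E; peptide=ME
pos 6: GCA -> A; peptide=MEA
pos 9: UGC -> C; peptide=MEAC
pos 12: CCG -> P; peptide=MEACP
pos 15: only 0 nt remain (<3), stop (end of mRNA)

Answer: MEACP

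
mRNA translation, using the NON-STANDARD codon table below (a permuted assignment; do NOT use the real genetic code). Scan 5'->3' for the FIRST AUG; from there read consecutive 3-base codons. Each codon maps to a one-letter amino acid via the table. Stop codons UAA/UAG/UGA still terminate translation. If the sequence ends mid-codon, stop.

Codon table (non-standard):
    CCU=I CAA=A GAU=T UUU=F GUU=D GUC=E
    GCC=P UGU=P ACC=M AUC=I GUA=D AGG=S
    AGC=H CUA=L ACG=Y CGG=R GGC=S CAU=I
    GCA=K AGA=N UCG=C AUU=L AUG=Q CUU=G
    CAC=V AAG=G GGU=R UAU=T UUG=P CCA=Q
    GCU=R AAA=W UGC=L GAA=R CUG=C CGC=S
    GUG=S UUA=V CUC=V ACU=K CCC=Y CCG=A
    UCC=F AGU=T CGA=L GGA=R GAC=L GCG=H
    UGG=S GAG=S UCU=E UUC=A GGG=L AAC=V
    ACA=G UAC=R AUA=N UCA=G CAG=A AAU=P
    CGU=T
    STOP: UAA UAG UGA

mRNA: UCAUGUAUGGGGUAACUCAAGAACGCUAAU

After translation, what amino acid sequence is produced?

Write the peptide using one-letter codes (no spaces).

Answer: QTLDKARS

Derivation:
start AUG at pos 2
pos 2: AUG -> Q; peptide=Q
pos 5: UAU -> T; peptide=QT
pos 8: GGG -> L; peptide=QTL
pos 11: GUA -> D; peptide=QTLD
pos 14: ACU -> K; peptide=QTLDK
pos 17: CAA -> A; peptide=QTLDKA
pos 20: GAA -> R; peptide=QTLDKAR
pos 23: CGC -> S; peptide=QTLDKARS
pos 26: UAA -> STOP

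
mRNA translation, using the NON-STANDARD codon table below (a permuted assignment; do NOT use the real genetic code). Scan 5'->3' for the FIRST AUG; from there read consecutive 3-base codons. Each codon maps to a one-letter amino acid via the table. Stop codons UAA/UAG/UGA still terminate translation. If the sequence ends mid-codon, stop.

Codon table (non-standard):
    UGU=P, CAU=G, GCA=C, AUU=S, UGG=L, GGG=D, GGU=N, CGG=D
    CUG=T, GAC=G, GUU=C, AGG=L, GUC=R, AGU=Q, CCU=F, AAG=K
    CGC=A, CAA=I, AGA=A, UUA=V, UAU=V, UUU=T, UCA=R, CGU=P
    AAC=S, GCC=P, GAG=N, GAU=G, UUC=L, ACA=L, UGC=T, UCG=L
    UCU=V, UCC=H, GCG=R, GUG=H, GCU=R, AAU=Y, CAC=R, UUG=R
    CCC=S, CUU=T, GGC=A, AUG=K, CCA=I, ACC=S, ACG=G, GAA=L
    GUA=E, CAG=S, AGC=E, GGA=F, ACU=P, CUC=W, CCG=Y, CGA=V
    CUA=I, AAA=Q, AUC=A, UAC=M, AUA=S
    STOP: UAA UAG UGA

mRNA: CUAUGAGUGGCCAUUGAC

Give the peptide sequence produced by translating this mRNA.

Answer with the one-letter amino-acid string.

start AUG at pos 2
pos 2: AUG -> K; peptide=K
pos 5: AGU -> Q; peptide=KQ
pos 8: GGC -> A; peptide=KQA
pos 11: CAU -> G; peptide=KQAG
pos 14: UGA -> STOP

Answer: KQAG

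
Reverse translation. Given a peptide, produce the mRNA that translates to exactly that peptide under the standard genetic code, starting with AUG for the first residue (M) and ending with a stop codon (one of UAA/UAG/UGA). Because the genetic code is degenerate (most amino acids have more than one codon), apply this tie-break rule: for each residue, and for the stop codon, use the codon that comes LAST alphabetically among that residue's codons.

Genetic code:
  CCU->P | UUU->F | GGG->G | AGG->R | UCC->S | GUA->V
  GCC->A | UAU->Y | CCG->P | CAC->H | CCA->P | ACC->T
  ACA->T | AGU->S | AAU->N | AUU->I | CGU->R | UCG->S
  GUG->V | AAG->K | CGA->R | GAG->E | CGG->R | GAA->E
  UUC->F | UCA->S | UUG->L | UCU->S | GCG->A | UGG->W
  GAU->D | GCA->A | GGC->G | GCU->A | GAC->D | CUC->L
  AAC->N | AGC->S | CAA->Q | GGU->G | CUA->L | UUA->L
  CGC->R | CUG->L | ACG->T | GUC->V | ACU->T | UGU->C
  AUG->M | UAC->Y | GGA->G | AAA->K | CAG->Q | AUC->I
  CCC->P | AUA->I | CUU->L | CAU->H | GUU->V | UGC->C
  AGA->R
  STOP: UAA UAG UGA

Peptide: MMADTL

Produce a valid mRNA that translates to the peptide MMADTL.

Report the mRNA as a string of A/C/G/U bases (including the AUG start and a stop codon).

Answer: mRNA: AUGAUGGCUGAUACUUUGUGA

Derivation:
residue 1: M -> AUG (start codon)
residue 2: M -> AUG (only codon)
residue 3: A codons sorted = GCA,GCC,GCG,GCU -> pick last = GCU
residue 4: D codons sorted = GAC,GAU -> pick last = GAU
residue 5: T codons sorted = ACA,ACC,ACG,ACU -> pick last = ACU
residue 6: L codons sorted = CUA,CUC,CUG,CUU,UUA,UUG -> pick last = UUG
terminator: stop codons sorted = UAA,UAG,UGA -> pick last = UGA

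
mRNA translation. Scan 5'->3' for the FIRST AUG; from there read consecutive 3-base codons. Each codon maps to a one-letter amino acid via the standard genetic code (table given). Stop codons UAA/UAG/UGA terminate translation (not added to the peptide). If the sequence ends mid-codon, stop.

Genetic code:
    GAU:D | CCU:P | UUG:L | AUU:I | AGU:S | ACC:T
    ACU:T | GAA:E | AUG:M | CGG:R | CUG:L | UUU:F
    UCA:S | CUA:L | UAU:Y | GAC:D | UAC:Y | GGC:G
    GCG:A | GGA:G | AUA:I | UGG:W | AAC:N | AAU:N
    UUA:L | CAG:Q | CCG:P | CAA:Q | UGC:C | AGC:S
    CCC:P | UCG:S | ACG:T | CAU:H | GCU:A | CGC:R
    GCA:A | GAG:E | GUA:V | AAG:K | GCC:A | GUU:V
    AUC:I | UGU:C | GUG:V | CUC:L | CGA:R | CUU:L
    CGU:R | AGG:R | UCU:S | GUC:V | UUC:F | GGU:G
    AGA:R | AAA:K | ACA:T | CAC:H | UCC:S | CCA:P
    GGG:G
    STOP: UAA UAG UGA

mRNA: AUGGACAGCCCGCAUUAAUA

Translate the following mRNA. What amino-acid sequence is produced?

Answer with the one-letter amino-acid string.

start AUG at pos 0
pos 0: AUG -> M; peptide=M
pos 3: GAC -> D; peptide=MD
pos 6: AGC -> S; peptide=MDS
pos 9: CCG -> P; peptide=MDSP
pos 12: CAU -> H; peptide=MDSPH
pos 15: UAA -> STOP

Answer: MDSPH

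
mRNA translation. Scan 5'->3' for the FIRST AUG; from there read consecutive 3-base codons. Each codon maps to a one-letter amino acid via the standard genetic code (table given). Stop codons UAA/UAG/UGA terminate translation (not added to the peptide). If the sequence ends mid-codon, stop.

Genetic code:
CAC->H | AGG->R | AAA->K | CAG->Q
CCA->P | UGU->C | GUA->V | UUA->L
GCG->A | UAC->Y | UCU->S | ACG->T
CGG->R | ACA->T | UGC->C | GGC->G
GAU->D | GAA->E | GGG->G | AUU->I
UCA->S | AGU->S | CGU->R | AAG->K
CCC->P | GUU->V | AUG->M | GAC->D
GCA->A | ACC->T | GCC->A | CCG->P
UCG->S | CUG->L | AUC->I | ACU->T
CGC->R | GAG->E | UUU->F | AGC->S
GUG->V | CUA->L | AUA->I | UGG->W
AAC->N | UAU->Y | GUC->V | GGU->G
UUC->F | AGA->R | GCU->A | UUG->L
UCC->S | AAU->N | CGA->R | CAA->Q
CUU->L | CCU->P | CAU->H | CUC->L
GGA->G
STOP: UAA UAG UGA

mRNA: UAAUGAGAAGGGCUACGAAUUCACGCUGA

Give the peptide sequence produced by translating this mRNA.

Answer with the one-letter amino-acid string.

start AUG at pos 2
pos 2: AUG -> M; peptide=M
pos 5: AGA -> R; peptide=MR
pos 8: AGG -> R; peptide=MRR
pos 11: GCU -> A; peptide=MRRA
pos 14: ACG -> T; peptide=MRRAT
pos 17: AAU -> N; peptide=MRRATN
pos 20: UCA -> S; peptide=MRRATNS
pos 23: CGC -> R; peptide=MRRATNSR
pos 26: UGA -> STOP

Answer: MRRATNSR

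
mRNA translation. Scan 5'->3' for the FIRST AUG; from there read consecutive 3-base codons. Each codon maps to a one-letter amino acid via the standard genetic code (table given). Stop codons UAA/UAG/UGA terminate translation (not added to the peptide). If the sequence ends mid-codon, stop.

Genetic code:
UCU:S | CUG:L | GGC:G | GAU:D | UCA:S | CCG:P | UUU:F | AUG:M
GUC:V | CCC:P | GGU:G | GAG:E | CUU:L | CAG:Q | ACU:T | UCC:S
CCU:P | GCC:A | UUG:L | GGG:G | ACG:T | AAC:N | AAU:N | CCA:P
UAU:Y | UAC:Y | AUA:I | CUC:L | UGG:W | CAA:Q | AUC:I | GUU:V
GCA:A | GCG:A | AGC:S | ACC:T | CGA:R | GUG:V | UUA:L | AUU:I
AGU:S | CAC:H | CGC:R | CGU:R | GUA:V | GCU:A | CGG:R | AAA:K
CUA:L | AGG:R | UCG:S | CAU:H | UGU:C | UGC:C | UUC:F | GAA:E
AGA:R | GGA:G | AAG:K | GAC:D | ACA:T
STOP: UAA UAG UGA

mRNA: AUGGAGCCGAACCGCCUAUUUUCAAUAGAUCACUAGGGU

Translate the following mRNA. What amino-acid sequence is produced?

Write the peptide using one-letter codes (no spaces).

Answer: MEPNRLFSIDH

Derivation:
start AUG at pos 0
pos 0: AUG -> M; peptide=M
pos 3: GAG -> E; peptide=ME
pos 6: CCG -> P; peptide=MEP
pos 9: AAC -> N; peptide=MEPN
pos 12: CGC -> R; peptide=MEPNR
pos 15: CUA -> L; peptide=MEPNRL
pos 18: UUU -> F; peptide=MEPNRLF
pos 21: UCA -> S; peptide=MEPNRLFS
pos 24: AUA -> I; peptide=MEPNRLFSI
pos 27: GAU -> D; peptide=MEPNRLFSID
pos 30: CAC -> H; peptide=MEPNRLFSIDH
pos 33: UAG -> STOP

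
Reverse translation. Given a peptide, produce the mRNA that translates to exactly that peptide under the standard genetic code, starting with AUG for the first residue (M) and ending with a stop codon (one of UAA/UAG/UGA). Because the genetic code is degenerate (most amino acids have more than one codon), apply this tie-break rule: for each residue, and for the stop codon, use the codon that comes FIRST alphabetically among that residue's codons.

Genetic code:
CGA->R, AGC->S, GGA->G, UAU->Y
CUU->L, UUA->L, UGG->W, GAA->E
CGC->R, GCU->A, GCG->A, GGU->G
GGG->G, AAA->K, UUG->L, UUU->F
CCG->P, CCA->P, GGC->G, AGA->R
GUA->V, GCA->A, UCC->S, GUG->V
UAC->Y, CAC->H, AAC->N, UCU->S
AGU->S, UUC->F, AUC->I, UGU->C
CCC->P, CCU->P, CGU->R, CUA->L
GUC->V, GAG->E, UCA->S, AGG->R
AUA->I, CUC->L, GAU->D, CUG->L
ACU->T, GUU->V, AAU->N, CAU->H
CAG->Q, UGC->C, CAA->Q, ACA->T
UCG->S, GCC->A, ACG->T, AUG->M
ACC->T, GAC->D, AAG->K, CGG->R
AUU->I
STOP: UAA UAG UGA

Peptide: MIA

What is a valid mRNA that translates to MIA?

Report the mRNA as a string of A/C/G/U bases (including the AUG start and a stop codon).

residue 1: M -> AUG (start codon)
residue 2: I codons sorted = AUA,AUC,AUU -> pick first = AUA
residue 3: A codons sorted = GCA,GCC,GCG,GCU -> pick first = GCA
terminator: stop codons sorted = UAA,UAG,UGA -> pick first = UAA

Answer: mRNA: AUGAUAGCAUAA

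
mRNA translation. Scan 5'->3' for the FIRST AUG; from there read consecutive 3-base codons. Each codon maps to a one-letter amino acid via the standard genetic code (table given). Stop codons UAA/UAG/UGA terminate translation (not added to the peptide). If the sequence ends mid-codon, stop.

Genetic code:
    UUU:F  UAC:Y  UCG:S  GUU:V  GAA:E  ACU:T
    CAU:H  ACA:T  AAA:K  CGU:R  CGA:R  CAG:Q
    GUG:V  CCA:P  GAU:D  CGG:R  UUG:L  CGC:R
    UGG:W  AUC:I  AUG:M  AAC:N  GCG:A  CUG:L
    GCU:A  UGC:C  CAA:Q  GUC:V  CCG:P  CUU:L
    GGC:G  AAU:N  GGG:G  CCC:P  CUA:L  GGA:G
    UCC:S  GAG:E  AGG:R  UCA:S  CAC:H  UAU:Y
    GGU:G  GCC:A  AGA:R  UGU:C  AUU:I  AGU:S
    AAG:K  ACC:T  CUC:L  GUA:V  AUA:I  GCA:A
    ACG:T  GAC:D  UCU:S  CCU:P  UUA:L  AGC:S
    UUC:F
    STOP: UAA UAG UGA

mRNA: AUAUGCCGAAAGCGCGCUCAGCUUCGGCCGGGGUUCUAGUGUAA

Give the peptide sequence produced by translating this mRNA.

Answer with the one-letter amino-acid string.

Answer: MPKARSASAGVLV

Derivation:
start AUG at pos 2
pos 2: AUG -> M; peptide=M
pos 5: CCG -> P; peptide=MP
pos 8: AAA -> K; peptide=MPK
pos 11: GCG -> A; peptide=MPKA
pos 14: CGC -> R; peptide=MPKAR
pos 17: UCA -> S; peptide=MPKARS
pos 20: GCU -> A; peptide=MPKARSA
pos 23: UCG -> S; peptide=MPKARSAS
pos 26: GCC -> A; peptide=MPKARSASA
pos 29: GGG -> G; peptide=MPKARSASAG
pos 32: GUU -> V; peptide=MPKARSASAGV
pos 35: CUA -> L; peptide=MPKARSASAGVL
pos 38: GUG -> V; peptide=MPKARSASAGVLV
pos 41: UAA -> STOP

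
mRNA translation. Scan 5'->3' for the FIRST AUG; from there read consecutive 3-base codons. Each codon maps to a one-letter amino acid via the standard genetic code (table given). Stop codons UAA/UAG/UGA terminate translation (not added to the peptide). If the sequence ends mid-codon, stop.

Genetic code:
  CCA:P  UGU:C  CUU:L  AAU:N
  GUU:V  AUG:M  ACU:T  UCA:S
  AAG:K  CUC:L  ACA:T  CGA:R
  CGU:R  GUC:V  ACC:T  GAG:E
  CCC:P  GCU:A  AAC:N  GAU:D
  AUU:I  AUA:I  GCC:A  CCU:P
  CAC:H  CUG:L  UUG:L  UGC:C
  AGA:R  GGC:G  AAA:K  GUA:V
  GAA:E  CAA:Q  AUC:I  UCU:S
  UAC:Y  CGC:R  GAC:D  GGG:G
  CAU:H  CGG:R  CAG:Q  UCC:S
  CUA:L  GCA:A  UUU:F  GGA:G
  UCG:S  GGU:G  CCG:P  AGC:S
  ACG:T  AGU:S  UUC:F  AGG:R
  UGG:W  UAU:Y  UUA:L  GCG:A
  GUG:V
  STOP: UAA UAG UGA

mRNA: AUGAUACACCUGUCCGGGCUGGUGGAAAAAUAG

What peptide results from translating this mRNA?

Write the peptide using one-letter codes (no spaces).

Answer: MIHLSGLVEK

Derivation:
start AUG at pos 0
pos 0: AUG -> M; peptide=M
pos 3: AUA -> I; peptide=MI
pos 6: CAC -> H; peptide=MIH
pos 9: CUG -> L; peptide=MIHL
pos 12: UCC -> S; peptide=MIHLS
pos 15: GGG -> G; peptide=MIHLSG
pos 18: CUG -> L; peptide=MIHLSGL
pos 21: GUG -> V; peptide=MIHLSGLV
pos 24: GAA -> E; peptide=MIHLSGLVE
pos 27: AAA -> K; peptide=MIHLSGLVEK
pos 30: UAG -> STOP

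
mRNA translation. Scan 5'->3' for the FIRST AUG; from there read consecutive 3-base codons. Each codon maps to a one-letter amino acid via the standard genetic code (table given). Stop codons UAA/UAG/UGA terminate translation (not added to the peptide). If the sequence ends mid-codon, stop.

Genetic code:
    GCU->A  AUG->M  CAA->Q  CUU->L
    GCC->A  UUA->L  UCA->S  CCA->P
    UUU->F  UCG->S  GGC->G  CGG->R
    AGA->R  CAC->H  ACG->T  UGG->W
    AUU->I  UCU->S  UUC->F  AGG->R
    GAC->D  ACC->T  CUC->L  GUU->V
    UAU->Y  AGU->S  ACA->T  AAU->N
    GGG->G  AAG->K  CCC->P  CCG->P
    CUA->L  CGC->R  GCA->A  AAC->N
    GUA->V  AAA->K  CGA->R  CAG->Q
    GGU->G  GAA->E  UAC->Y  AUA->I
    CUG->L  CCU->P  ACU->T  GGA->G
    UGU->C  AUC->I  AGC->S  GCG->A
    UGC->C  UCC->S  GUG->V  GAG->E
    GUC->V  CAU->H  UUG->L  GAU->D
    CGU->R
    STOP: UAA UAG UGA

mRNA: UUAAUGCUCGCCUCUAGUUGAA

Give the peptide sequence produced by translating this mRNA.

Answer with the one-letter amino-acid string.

start AUG at pos 3
pos 3: AUG -> M; peptide=M
pos 6: CUC -> L; peptide=ML
pos 9: GCC -> A; peptide=MLA
pos 12: UCU -> S; peptide=MLAS
pos 15: AGU -> S; peptide=MLASS
pos 18: UGA -> STOP

Answer: MLASS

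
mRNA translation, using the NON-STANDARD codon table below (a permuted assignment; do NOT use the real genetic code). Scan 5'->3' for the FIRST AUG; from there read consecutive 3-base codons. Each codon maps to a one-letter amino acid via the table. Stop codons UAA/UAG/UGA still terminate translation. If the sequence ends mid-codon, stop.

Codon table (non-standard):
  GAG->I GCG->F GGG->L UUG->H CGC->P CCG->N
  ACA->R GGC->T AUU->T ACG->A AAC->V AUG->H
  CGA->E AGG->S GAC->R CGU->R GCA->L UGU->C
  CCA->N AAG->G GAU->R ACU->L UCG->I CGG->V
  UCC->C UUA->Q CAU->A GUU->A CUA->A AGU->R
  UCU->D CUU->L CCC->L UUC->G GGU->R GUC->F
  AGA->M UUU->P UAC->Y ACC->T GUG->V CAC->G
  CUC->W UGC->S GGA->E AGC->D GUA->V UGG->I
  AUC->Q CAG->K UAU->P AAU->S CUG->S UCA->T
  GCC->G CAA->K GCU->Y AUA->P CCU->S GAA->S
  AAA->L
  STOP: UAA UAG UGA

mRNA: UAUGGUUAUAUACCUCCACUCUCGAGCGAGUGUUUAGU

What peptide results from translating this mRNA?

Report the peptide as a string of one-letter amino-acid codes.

start AUG at pos 1
pos 1: AUG -> H; peptide=H
pos 4: GUU -> A; peptide=HA
pos 7: AUA -> P; peptide=HAP
pos 10: UAC -> Y; peptide=HAPY
pos 13: CUC -> W; peptide=HAPYW
pos 16: CAC -> G; peptide=HAPYWG
pos 19: UCU -> D; peptide=HAPYWGD
pos 22: CGA -> E; peptide=HAPYWGDE
pos 25: GCG -> F; peptide=HAPYWGDEF
pos 28: AGU -> R; peptide=HAPYWGDEFR
pos 31: GUU -> A; peptide=HAPYWGDEFRA
pos 34: UAG -> STOP

Answer: HAPYWGDEFRA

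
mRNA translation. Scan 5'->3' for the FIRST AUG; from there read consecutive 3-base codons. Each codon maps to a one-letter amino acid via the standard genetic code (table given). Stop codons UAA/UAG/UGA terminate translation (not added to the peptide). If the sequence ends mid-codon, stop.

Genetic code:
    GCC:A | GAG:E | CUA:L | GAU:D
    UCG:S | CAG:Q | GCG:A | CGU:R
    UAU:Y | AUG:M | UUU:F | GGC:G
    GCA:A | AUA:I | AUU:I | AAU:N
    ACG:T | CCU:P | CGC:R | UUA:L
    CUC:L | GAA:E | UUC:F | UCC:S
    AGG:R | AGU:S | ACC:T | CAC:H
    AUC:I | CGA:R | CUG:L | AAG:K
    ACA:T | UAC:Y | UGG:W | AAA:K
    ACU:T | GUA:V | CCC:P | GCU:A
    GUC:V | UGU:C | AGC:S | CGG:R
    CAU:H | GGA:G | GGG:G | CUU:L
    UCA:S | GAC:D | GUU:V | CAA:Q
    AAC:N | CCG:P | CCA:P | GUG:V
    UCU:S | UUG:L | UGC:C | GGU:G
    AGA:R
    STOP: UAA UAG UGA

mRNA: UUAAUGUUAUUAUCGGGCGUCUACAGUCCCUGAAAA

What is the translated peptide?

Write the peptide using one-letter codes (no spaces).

start AUG at pos 3
pos 3: AUG -> M; peptide=M
pos 6: UUA -> L; peptide=ML
pos 9: UUA -> L; peptide=MLL
pos 12: UCG -> S; peptide=MLLS
pos 15: GGC -> G; peptide=MLLSG
pos 18: GUC -> V; peptide=MLLSGV
pos 21: UAC -> Y; peptide=MLLSGVY
pos 24: AGU -> S; peptide=MLLSGVYS
pos 27: CCC -> P; peptide=MLLSGVYSP
pos 30: UGA -> STOP

Answer: MLLSGVYSP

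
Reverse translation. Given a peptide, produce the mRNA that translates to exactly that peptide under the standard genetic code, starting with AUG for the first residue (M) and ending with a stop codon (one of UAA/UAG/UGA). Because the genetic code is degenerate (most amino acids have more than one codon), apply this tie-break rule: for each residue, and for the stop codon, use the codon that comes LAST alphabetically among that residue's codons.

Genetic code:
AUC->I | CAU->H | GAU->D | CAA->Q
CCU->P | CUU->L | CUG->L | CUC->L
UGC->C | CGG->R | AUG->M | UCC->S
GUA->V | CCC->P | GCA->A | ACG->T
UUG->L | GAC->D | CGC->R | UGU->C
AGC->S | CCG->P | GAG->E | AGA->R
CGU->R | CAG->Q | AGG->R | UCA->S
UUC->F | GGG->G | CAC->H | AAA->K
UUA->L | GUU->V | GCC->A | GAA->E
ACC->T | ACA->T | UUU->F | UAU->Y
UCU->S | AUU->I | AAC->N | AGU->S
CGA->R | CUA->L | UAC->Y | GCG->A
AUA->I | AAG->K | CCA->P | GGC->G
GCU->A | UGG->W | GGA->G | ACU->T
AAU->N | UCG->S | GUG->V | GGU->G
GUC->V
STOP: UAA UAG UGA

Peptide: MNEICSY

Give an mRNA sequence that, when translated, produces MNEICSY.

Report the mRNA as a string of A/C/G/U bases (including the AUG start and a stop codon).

Answer: mRNA: AUGAAUGAGAUUUGUUCUUAUUGA

Derivation:
residue 1: M -> AUG (start codon)
residue 2: N codons sorted = AAC,AAU -> pick last = AAU
residue 3: E codons sorted = GAA,GAG -> pick last = GAG
residue 4: I codons sorted = AUA,AUC,AUU -> pick last = AUU
residue 5: C codons sorted = UGC,UGU -> pick last = UGU
residue 6: S codons sorted = AGC,AGU,UCA,UCC,UCG,UCU -> pick last = UCU
residue 7: Y codons sorted = UAC,UAU -> pick last = UAU
terminator: stop codons sorted = UAA,UAG,UGA -> pick last = UGA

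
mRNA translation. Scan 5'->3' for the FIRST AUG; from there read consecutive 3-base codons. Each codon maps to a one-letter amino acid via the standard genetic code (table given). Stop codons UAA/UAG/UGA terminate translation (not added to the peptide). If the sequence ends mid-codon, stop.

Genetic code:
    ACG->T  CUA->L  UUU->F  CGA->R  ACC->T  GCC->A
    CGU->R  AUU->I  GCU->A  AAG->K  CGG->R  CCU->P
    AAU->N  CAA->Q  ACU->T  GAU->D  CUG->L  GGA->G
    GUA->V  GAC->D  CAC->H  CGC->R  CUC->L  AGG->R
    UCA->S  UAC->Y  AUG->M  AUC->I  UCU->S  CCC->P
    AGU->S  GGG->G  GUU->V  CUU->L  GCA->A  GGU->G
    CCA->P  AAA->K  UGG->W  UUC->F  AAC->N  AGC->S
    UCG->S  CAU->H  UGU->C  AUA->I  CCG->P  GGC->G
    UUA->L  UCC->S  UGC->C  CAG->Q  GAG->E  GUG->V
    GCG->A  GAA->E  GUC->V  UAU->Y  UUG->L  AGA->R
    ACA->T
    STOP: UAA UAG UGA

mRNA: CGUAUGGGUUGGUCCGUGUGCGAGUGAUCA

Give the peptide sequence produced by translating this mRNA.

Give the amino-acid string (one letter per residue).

start AUG at pos 3
pos 3: AUG -> M; peptide=M
pos 6: GGU -> G; peptide=MG
pos 9: UGG -> W; peptide=MGW
pos 12: UCC -> S; peptide=MGWS
pos 15: GUG -> V; peptide=MGWSV
pos 18: UGC -> C; peptide=MGWSVC
pos 21: GAG -> E; peptide=MGWSVCE
pos 24: UGA -> STOP

Answer: MGWSVCE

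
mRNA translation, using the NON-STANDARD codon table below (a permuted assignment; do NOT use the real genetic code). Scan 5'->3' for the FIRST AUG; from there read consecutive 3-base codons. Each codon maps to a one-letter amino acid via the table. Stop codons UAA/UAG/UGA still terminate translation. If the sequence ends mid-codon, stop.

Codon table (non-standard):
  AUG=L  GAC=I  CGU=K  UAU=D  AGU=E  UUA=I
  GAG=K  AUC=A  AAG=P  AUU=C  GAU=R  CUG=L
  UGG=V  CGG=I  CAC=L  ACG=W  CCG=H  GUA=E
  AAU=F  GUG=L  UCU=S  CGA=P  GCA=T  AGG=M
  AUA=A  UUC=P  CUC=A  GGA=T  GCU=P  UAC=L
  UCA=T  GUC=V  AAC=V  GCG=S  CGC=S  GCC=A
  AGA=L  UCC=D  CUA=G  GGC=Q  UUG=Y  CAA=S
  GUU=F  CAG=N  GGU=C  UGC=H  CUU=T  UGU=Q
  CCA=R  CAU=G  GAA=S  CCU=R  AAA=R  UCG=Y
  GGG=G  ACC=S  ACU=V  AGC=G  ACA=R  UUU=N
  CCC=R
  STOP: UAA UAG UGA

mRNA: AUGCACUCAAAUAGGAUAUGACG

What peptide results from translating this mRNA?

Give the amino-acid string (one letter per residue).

start AUG at pos 0
pos 0: AUG -> L; peptide=L
pos 3: CAC -> L; peptide=LL
pos 6: UCA -> T; peptide=LLT
pos 9: AAU -> F; peptide=LLTF
pos 12: AGG -> M; peptide=LLTFM
pos 15: AUA -> A; peptide=LLTFMA
pos 18: UGA -> STOP

Answer: LLTFMA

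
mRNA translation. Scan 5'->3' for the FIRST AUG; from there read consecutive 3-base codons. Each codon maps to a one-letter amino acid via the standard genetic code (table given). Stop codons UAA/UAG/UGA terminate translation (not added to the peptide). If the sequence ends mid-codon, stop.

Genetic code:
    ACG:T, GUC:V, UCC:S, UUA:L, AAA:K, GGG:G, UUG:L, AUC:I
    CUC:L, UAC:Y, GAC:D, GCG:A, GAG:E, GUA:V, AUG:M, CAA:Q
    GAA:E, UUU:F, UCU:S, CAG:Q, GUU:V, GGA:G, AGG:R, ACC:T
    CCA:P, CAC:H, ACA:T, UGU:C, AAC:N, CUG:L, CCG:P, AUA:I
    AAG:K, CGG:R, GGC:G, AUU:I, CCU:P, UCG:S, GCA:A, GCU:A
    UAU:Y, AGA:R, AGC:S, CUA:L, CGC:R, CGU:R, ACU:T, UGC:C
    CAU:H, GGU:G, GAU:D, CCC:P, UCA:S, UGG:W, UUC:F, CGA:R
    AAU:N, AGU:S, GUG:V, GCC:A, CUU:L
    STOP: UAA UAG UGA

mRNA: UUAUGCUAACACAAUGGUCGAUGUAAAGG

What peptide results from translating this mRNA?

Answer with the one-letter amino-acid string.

Answer: MLTQWSM

Derivation:
start AUG at pos 2
pos 2: AUG -> M; peptide=M
pos 5: CUA -> L; peptide=ML
pos 8: ACA -> T; peptide=MLT
pos 11: CAA -> Q; peptide=MLTQ
pos 14: UGG -> W; peptide=MLTQW
pos 17: UCG -> S; peptide=MLTQWS
pos 20: AUG -> M; peptide=MLTQWSM
pos 23: UAA -> STOP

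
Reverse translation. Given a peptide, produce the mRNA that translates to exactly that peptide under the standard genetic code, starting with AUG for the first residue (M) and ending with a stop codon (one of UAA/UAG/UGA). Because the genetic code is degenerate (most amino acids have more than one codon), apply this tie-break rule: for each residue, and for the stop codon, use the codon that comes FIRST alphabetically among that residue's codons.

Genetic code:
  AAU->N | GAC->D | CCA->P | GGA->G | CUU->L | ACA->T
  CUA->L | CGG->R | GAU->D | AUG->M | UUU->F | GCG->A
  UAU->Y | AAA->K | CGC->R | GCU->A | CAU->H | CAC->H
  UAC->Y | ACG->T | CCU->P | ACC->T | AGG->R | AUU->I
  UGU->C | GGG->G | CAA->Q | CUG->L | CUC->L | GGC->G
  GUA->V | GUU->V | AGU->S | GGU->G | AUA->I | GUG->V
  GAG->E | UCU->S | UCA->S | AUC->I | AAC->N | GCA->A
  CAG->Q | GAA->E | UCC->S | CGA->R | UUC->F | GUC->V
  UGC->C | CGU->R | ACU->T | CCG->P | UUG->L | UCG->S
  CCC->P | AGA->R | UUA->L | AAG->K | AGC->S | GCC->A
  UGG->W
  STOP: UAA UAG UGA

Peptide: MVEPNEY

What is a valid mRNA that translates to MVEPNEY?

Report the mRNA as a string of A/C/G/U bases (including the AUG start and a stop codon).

Answer: mRNA: AUGGUAGAACCAAACGAAUACUAA

Derivation:
residue 1: M -> AUG (start codon)
residue 2: V codons sorted = GUA,GUC,GUG,GUU -> pick first = GUA
residue 3: E codons sorted = GAA,GAG -> pick first = GAA
residue 4: P codons sorted = CCA,CCC,CCG,CCU -> pick first = CCA
residue 5: N codons sorted = AAC,AAU -> pick first = AAC
residue 6: E codons sorted = GAA,GAG -> pick first = GAA
residue 7: Y codons sorted = UAC,UAU -> pick first = UAC
terminator: stop codons sorted = UAA,UAG,UGA -> pick first = UAA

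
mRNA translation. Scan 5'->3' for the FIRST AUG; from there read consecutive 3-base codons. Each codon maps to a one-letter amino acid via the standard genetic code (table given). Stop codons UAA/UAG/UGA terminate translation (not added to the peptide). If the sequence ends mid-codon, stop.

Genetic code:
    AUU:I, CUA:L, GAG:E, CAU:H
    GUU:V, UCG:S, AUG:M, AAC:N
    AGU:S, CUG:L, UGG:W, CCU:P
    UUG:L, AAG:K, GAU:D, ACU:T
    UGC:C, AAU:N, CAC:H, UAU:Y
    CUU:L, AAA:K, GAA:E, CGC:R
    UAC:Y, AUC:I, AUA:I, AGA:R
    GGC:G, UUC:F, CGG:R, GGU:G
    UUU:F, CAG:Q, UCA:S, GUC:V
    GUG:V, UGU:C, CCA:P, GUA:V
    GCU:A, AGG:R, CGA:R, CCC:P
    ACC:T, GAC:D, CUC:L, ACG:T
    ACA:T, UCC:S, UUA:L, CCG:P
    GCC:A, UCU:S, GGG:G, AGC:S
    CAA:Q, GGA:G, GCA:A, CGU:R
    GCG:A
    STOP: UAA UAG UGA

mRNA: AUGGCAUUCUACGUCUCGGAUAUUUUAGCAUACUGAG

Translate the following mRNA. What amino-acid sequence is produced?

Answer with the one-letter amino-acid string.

start AUG at pos 0
pos 0: AUG -> M; peptide=M
pos 3: GCA -> A; peptide=MA
pos 6: UUC -> F; peptide=MAF
pos 9: UAC -> Y; peptide=MAFY
pos 12: GUC -> V; peptide=MAFYV
pos 15: UCG -> S; peptide=MAFYVS
pos 18: GAU -> D; peptide=MAFYVSD
pos 21: AUU -> I; peptide=MAFYVSDI
pos 24: UUA -> L; peptide=MAFYVSDIL
pos 27: GCA -> A; peptide=MAFYVSDILA
pos 30: UAC -> Y; peptide=MAFYVSDILAY
pos 33: UGA -> STOP

Answer: MAFYVSDILAY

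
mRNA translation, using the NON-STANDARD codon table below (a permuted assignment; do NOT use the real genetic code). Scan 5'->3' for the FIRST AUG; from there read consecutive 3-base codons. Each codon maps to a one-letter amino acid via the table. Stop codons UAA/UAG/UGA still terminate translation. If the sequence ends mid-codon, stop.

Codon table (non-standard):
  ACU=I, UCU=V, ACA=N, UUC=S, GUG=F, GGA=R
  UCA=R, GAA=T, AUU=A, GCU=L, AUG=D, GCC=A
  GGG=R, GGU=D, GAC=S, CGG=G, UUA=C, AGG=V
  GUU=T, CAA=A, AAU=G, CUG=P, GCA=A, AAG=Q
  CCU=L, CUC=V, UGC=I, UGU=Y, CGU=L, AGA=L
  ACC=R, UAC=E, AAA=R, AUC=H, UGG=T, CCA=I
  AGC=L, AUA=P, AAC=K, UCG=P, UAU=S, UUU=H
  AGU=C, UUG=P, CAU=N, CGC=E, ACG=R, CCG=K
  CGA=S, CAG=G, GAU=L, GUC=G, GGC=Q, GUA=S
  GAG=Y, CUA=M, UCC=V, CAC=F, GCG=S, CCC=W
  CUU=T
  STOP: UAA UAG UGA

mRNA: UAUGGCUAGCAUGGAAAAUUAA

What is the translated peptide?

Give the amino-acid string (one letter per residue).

start AUG at pos 1
pos 1: AUG -> D; peptide=D
pos 4: GCU -> L; peptide=DL
pos 7: AGC -> L; peptide=DLL
pos 10: AUG -> D; peptide=DLLD
pos 13: GAA -> T; peptide=DLLDT
pos 16: AAU -> G; peptide=DLLDTG
pos 19: UAA -> STOP

Answer: DLLDTG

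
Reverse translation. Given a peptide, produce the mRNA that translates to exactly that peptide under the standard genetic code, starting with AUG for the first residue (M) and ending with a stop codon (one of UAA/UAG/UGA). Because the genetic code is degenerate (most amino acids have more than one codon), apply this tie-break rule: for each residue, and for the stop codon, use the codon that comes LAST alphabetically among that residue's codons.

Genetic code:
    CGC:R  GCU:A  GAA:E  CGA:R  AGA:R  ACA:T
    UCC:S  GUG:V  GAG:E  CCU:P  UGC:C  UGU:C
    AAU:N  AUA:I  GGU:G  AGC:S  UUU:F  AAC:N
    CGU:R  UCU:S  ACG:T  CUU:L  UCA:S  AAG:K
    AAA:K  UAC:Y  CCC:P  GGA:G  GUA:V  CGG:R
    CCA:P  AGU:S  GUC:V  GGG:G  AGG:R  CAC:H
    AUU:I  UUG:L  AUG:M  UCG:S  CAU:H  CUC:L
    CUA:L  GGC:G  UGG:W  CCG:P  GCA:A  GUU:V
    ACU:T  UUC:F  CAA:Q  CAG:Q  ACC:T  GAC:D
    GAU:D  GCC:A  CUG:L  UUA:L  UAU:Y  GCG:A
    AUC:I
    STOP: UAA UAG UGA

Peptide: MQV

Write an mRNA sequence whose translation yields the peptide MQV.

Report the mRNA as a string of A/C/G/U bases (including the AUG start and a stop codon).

Answer: mRNA: AUGCAGGUUUGA

Derivation:
residue 1: M -> AUG (start codon)
residue 2: Q codons sorted = CAA,CAG -> pick last = CAG
residue 3: V codons sorted = GUA,GUC,GUG,GUU -> pick last = GUU
terminator: stop codons sorted = UAA,UAG,UGA -> pick last = UGA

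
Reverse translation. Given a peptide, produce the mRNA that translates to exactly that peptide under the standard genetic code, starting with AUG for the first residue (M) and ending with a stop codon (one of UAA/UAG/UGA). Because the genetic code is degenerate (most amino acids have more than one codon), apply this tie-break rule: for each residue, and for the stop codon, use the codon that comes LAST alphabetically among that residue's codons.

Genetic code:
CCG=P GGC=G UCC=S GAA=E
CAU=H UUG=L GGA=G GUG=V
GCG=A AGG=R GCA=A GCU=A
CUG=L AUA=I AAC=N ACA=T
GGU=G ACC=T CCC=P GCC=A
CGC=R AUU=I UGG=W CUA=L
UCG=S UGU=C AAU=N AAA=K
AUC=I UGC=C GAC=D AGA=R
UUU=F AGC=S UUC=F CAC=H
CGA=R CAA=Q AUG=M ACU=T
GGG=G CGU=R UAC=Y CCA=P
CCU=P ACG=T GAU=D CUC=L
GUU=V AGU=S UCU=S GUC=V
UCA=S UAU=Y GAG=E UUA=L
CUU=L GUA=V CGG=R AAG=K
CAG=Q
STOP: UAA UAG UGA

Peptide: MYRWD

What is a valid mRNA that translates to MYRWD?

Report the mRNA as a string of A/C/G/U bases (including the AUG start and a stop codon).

Answer: mRNA: AUGUAUCGUUGGGAUUGA

Derivation:
residue 1: M -> AUG (start codon)
residue 2: Y codons sorted = UAC,UAU -> pick last = UAU
residue 3: R codons sorted = AGA,AGG,CGA,CGC,CGG,CGU -> pick last = CGU
residue 4: W -> UGG (only codon)
residue 5: D codons sorted = GAC,GAU -> pick last = GAU
terminator: stop codons sorted = UAA,UAG,UGA -> pick last = UGA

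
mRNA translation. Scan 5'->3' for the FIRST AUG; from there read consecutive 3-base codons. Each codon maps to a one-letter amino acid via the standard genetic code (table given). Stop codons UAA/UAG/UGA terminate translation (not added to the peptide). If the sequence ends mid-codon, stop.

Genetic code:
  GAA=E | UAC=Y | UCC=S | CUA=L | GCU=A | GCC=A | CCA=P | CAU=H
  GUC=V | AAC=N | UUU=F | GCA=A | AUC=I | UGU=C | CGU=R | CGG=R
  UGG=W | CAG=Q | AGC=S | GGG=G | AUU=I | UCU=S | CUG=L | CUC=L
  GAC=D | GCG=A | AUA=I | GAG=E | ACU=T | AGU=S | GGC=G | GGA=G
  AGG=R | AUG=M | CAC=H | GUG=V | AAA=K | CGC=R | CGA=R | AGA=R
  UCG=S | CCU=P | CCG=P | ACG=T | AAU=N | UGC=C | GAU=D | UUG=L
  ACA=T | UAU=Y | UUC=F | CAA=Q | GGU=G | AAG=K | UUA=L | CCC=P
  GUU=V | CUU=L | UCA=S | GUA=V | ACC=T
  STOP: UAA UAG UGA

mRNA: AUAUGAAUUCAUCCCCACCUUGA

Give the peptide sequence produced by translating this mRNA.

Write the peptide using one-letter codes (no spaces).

Answer: MNSSPP

Derivation:
start AUG at pos 2
pos 2: AUG -> M; peptide=M
pos 5: AAU -> N; peptide=MN
pos 8: UCA -> S; peptide=MNS
pos 11: UCC -> S; peptide=MNSS
pos 14: CCA -> P; peptide=MNSSP
pos 17: CCU -> P; peptide=MNSSPP
pos 20: UGA -> STOP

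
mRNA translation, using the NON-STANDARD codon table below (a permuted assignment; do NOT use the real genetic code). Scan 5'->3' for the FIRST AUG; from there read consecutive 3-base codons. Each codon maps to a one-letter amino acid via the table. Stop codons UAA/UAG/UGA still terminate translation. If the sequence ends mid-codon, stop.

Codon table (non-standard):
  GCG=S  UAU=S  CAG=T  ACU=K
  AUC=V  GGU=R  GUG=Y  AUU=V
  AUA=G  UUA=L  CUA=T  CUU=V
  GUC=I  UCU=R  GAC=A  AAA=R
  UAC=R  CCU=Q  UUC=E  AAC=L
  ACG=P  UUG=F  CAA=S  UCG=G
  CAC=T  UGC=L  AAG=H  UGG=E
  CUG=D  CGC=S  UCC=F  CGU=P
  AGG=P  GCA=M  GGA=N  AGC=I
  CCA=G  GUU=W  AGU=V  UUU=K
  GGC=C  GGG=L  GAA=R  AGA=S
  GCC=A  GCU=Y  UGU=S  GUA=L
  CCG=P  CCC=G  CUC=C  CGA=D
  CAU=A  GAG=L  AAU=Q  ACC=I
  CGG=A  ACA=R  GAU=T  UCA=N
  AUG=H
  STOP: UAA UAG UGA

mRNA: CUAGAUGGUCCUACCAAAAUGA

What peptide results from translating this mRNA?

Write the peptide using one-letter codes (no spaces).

start AUG at pos 4
pos 4: AUG -> H; peptide=H
pos 7: GUC -> I; peptide=HI
pos 10: CUA -> T; peptide=HIT
pos 13: CCA -> G; peptide=HITG
pos 16: AAA -> R; peptide=HITGR
pos 19: UGA -> STOP

Answer: HITGR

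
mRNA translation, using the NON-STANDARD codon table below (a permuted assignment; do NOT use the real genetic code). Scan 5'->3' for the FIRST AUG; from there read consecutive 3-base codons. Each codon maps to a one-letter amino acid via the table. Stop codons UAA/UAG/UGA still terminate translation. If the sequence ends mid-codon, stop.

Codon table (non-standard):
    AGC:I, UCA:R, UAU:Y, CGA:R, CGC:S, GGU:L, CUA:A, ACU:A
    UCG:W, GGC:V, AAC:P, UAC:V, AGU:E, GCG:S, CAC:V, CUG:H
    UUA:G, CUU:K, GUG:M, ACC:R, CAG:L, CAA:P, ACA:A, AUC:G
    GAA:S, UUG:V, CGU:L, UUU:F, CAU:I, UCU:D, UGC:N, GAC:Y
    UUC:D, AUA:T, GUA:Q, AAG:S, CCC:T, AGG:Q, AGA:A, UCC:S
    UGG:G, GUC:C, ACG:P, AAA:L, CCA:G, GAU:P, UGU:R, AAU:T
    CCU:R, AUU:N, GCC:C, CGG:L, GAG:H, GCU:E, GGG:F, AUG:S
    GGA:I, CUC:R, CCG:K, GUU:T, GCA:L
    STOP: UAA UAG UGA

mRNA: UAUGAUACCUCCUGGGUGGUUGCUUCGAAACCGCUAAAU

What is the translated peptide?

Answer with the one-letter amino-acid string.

start AUG at pos 1
pos 1: AUG -> S; peptide=S
pos 4: AUA -> T; peptide=ST
pos 7: CCU -> R; peptide=STR
pos 10: CCU -> R; peptide=STRR
pos 13: GGG -> F; peptide=STRRF
pos 16: UGG -> G; peptide=STRRFG
pos 19: UUG -> V; peptide=STRRFGV
pos 22: CUU -> K; peptide=STRRFGVK
pos 25: CGA -> R; peptide=STRRFGVKR
pos 28: AAC -> P; peptide=STRRFGVKRP
pos 31: CGC -> S; peptide=STRRFGVKRPS
pos 34: UAA -> STOP

Answer: STRRFGVKRPS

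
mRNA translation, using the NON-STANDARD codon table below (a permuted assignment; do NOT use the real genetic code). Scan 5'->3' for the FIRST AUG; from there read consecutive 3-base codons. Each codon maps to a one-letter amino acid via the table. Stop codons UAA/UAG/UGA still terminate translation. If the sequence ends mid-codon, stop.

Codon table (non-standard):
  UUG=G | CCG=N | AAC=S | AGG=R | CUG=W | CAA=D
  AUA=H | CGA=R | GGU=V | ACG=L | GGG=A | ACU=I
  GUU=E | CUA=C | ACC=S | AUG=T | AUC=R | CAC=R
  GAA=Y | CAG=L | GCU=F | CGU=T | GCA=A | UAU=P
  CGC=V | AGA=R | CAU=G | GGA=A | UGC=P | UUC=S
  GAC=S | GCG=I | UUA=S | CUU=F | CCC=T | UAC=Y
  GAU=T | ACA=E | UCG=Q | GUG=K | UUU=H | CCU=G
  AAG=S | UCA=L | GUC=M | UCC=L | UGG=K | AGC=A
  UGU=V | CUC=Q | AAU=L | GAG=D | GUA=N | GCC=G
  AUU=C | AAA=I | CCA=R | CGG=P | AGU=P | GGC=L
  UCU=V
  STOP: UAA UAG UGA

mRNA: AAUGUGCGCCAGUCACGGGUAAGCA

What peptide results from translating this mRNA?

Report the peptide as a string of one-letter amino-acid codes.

start AUG at pos 1
pos 1: AUG -> T; peptide=T
pos 4: UGC -> P; peptide=TP
pos 7: GCC -> G; peptide=TPG
pos 10: AGU -> P; peptide=TPGP
pos 13: CAC -> R; peptide=TPGPR
pos 16: GGG -> A; peptide=TPGPRA
pos 19: UAA -> STOP

Answer: TPGPRA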